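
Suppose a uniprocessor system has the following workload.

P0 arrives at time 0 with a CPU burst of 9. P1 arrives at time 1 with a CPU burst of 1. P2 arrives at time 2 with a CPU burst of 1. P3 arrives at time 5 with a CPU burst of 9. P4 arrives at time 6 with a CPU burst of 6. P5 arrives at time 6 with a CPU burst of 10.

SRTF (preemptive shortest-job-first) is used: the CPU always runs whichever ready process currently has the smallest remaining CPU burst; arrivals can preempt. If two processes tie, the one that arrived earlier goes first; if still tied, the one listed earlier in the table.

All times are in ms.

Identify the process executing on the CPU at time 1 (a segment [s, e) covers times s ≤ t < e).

Timeline: | P0 0-1 | P1 1-2 | P2 2-3 | P0 3-11 | P4 11-17 | P3 17-26 | P5 26-36 |
Completion: P0=11  P1=2  P2=3  P3=26  P4=17  P5=36
Turnaround (C−A): P0=11  P1=1  P2=1  P3=21  P4=11  P5=30

P1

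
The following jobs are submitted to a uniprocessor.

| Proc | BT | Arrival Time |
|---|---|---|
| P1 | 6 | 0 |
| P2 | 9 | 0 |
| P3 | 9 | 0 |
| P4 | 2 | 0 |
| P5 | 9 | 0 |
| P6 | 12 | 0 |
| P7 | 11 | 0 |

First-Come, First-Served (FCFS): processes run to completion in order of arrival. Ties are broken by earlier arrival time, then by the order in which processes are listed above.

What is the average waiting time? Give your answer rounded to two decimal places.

21.86

Schedule: | P1 0-6 | P2 6-15 | P3 15-24 | P4 24-26 | P5 26-35 | P6 35-47 | P7 47-58 |
Completion: P1=6  P2=15  P3=24  P4=26  P5=35  P6=47  P7=58
Waiting times: P1=0, P2=6, P3=15, P4=24, P5=26, P6=35, P7=47
Average waiting = (0+6+15+24+26+35+47) / 7 = 153/7 = 21.86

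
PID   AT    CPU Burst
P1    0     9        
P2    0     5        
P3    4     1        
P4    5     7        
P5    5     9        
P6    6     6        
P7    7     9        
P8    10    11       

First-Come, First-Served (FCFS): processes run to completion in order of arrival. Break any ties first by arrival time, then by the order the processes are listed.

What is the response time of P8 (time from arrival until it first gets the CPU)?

36

Timeline: | P1 0-9 | P2 9-14 | P3 14-15 | P4 15-22 | P5 22-31 | P6 31-37 | P7 37-46 | P8 46-57 |
Completion: P1=9  P2=14  P3=15  P4=22  P5=31  P6=37  P7=46  P8=57
Turnaround (C−A): P1=9  P2=14  P3=11  P4=17  P5=26  P6=31  P7=39  P8=47
Response(P8) = first start − arrival = 46 − 10 = 36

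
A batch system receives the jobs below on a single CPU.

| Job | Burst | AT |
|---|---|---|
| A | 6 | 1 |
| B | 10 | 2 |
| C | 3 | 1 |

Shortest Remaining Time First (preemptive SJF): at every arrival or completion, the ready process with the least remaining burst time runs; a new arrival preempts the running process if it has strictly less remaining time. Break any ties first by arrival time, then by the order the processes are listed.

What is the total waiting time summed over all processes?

Gantt: | idle 0-1 | C 1-4 | A 4-10 | B 10-20 |
Completion: A=10  B=20  C=4
Turnaround (C−A): A=9  B=18  C=3
Waiting = turnaround − burst: A=3, B=8, C=0
Total waiting = 3 + 8 + 0 = 11

11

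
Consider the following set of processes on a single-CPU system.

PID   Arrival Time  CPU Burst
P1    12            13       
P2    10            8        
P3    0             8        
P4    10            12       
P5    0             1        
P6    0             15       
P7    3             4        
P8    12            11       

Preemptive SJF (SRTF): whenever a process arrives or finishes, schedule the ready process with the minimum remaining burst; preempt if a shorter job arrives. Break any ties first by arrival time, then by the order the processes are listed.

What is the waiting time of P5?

Gantt: | P5 0-1 | P3 1-3 | P7 3-7 | P3 7-13 | P2 13-21 | P8 21-32 | P4 32-44 | P1 44-57 | P6 57-72 |
Completion: P1=57  P2=21  P3=13  P4=44  P5=1  P6=72  P7=7  P8=32
Waiting(P5) = turnaround − burst = 1 − 1 = 0

0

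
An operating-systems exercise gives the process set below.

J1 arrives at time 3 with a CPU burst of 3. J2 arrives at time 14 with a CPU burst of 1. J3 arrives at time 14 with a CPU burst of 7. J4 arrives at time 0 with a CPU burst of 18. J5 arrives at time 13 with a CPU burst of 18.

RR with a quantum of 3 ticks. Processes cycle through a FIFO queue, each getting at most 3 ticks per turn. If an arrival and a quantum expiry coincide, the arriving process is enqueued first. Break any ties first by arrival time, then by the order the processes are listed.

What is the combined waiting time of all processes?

Gantt: | J4 0-3 | J1 3-6 | J4 6-15 | J5 15-18 | J2 18-19 | J3 19-22 | J4 22-25 | J5 25-28 | J3 28-31 | J4 31-34 | J5 34-37 | J3 37-38 | J5 38-47 |
Completion: J1=6  J2=19  J3=38  J4=34  J5=47
Turnaround (C−A): J1=3  J2=5  J3=24  J4=34  J5=34
Waiting = turnaround − burst: J1=0, J2=4, J3=17, J4=16, J5=16
Total waiting = 0 + 4 + 17 + 16 + 16 = 53

53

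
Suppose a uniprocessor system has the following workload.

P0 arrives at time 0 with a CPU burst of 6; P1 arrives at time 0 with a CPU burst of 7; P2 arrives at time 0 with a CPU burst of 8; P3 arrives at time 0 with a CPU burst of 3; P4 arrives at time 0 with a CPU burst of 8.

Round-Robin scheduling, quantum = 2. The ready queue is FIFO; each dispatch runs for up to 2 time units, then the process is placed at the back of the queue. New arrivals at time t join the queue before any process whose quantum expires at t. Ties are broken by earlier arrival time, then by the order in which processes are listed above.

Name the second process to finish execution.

P0

Timeline: | P0 0-2 | P1 2-4 | P2 4-6 | P3 6-8 | P4 8-10 | P0 10-12 | P1 12-14 | P2 14-16 | P3 16-17 | P4 17-19 | P0 19-21 | P1 21-23 | P2 23-25 | P4 25-27 | P1 27-28 | P2 28-30 | P4 30-32 |
Completion: P0=21  P1=28  P2=30  P3=17  P4=32
Turnaround (C−A): P0=21  P1=28  P2=30  P3=17  P4=32
Finish order: P3 → P0 → P1 → P2 → P4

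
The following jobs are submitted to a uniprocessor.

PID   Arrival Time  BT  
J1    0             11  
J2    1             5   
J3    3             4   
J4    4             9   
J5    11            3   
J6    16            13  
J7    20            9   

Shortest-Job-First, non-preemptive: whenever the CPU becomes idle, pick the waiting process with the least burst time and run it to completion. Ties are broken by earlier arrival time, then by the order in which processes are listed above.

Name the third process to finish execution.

J3

Schedule: | J1 0-11 | J5 11-14 | J3 14-18 | J2 18-23 | J4 23-32 | J7 32-41 | J6 41-54 |
Completion: J1=11  J2=23  J3=18  J4=32  J5=14  J6=54  J7=41
Finish order: J1 → J5 → J3 → J2 → J4 → J7 → J6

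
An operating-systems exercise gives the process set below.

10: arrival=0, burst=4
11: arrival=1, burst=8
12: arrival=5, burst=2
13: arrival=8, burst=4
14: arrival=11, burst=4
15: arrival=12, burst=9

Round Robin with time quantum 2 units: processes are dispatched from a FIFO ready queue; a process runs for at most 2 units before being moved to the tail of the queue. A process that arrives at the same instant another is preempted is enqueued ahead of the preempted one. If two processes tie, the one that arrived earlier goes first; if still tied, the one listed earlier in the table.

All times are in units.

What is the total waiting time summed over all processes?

45

Gantt: | 10 0-2 | 11 2-4 | 10 4-6 | 11 6-8 | 12 8-10 | 13 10-12 | 11 12-14 | 14 14-16 | 15 16-18 | 13 18-20 | 11 20-22 | 14 22-24 | 15 24-31 |
Completion: 10=6  11=22  12=10  13=20  14=24  15=31
Turnaround (C−A): 10=6  11=21  12=5  13=12  14=13  15=19
Waiting = turnaround − burst: 10=2, 11=13, 12=3, 13=8, 14=9, 15=10
Total waiting = 2 + 13 + 3 + 8 + 9 + 10 = 45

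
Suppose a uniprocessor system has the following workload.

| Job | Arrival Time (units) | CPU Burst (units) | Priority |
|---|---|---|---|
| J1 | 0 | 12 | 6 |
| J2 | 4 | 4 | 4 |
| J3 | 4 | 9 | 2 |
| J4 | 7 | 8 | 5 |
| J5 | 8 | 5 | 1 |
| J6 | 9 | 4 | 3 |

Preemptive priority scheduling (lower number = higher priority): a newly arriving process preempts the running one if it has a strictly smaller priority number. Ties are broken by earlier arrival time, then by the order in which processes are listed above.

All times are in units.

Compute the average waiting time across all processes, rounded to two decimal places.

13.50

Timeline: | J1 0-4 | J3 4-8 | J5 8-13 | J3 13-18 | J6 18-22 | J2 22-26 | J4 26-34 | J1 34-42 |
Completion: J1=42  J2=26  J3=18  J4=34  J5=13  J6=22
Turnaround (C−A): J1=42  J2=22  J3=14  J4=27  J5=5  J6=13
Waiting times: J1=30, J2=18, J3=5, J4=19, J5=0, J6=9
Average waiting = (30+18+5+19+0+9) / 6 = 81/6 = 13.50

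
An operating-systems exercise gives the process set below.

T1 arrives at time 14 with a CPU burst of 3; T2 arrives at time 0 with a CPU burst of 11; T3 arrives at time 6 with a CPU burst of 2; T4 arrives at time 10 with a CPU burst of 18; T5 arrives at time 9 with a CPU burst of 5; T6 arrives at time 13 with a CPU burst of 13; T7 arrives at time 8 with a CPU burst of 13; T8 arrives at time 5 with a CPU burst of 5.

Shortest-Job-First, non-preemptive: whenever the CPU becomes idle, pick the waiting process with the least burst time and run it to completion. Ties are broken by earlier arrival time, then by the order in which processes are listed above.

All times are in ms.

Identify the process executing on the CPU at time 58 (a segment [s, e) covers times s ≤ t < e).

Schedule: | T2 0-11 | T3 11-13 | T8 13-18 | T1 18-21 | T5 21-26 | T7 26-39 | T6 39-52 | T4 52-70 |
Completion: T1=21  T2=11  T3=13  T4=70  T5=26  T6=52  T7=39  T8=18
Turnaround (C−A): T1=7  T2=11  T3=7  T4=60  T5=17  T6=39  T7=31  T8=13

T4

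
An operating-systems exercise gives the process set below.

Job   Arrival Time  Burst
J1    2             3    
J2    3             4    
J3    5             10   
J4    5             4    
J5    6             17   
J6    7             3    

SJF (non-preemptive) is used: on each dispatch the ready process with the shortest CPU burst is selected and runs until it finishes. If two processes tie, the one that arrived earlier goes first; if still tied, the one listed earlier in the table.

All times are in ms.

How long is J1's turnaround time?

3

Timeline: | idle 0-2 | J1 2-5 | J2 5-9 | J6 9-12 | J4 12-16 | J3 16-26 | J5 26-43 |
Completion: J1=5  J2=9  J3=26  J4=16  J5=43  J6=12
Turnaround (C−A): J1=3  J2=6  J3=21  J4=11  J5=37  J6=5
Turnaround(J1) = completion − arrival = 5 − 2 = 3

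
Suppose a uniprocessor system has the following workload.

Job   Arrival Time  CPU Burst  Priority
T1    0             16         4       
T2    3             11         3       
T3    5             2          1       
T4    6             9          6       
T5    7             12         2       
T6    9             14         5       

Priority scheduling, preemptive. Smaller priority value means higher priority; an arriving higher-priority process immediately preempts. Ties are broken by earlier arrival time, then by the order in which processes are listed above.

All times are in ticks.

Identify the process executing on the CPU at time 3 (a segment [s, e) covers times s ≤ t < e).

Gantt: | T1 0-3 | T2 3-5 | T3 5-7 | T5 7-19 | T2 19-28 | T1 28-41 | T6 41-55 | T4 55-64 |
Completion: T1=41  T2=28  T3=7  T4=64  T5=19  T6=55
Turnaround (C−A): T1=41  T2=25  T3=2  T4=58  T5=12  T6=46

T2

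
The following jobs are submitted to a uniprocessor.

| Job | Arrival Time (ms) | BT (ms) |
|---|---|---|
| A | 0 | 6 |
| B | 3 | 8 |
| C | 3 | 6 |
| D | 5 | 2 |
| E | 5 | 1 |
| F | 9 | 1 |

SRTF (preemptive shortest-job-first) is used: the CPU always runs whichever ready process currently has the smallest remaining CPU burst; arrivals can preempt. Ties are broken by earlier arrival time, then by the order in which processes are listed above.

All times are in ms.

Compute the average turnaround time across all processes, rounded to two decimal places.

Schedule: | A 0-6 | E 6-7 | D 7-9 | F 9-10 | C 10-16 | B 16-24 |
Completion: A=6  B=24  C=16  D=9  E=7  F=10
Turnaround (C−A): A=6  B=21  C=13  D=4  E=2  F=1
Turnaround times: A=6, B=21, C=13, D=4, E=2, F=1
Average turnaround = (6+21+13+4+2+1) / 6 = 47/6 = 7.83

7.83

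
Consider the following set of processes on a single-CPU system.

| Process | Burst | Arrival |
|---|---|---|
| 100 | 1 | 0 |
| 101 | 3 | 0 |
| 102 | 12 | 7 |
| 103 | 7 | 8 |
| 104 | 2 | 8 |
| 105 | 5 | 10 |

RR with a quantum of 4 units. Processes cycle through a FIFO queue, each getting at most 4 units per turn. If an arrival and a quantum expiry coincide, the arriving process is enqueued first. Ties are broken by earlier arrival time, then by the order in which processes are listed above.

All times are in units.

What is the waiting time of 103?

13

Gantt: | 100 0-1 | 101 1-4 | idle 4-7 | 102 7-11 | 103 11-15 | 104 15-17 | 105 17-21 | 102 21-25 | 103 25-28 | 105 28-29 | 102 29-33 |
Completion: 100=1  101=4  102=33  103=28  104=17  105=29
Turnaround (C−A): 100=1  101=4  102=26  103=20  104=9  105=19
Waiting(103) = turnaround − burst = 20 − 7 = 13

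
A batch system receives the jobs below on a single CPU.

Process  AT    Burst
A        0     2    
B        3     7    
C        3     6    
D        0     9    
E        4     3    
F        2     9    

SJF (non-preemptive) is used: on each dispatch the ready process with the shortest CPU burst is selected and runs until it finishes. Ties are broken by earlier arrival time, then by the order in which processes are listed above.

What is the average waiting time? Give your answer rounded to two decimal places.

Gantt: | A 0-2 | D 2-11 | E 11-14 | C 14-20 | B 20-27 | F 27-36 |
Completion: A=2  B=27  C=20  D=11  E=14  F=36
Waiting times: A=0, B=17, C=11, D=2, E=7, F=25
Average waiting = (0+17+11+2+7+25) / 6 = 62/6 = 10.33

10.33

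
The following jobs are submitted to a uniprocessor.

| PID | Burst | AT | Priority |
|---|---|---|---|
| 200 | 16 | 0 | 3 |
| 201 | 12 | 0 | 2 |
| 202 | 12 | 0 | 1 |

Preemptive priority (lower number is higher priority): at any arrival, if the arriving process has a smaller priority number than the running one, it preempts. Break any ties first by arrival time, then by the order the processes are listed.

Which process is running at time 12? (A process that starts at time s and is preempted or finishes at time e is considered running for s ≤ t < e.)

Gantt: | 202 0-12 | 201 12-24 | 200 24-40 |
Completion: 200=40  201=24  202=12
Turnaround (C−A): 200=40  201=24  202=12

201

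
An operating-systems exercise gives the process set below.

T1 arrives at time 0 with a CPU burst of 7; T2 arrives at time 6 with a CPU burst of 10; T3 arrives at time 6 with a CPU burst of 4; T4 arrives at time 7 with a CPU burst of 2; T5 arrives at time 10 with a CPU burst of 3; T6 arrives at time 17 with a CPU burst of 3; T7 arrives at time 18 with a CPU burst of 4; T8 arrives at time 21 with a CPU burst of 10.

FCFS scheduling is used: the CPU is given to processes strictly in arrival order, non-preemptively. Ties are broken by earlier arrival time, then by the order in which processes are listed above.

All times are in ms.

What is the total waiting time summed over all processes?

71

Gantt: | T1 0-7 | T2 7-17 | T3 17-21 | T4 21-23 | T5 23-26 | T6 26-29 | T7 29-33 | T8 33-43 |
Completion: T1=7  T2=17  T3=21  T4=23  T5=26  T6=29  T7=33  T8=43
Waiting = turnaround − burst: T1=0, T2=1, T3=11, T4=14, T5=13, T6=9, T7=11, T8=12
Total waiting = 0 + 1 + 11 + 14 + 13 + 9 + 11 + 12 = 71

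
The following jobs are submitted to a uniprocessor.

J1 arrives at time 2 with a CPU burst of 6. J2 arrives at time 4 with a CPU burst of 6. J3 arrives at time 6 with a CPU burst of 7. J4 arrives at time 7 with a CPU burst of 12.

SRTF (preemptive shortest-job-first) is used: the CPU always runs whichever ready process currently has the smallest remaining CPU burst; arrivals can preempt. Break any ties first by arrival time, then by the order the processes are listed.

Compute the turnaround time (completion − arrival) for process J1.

6

Schedule: | idle 0-2 | J1 2-8 | J2 8-14 | J3 14-21 | J4 21-33 |
Completion: J1=8  J2=14  J3=21  J4=33
Turnaround (C−A): J1=6  J2=10  J3=15  J4=26
Turnaround(J1) = completion − arrival = 8 − 2 = 6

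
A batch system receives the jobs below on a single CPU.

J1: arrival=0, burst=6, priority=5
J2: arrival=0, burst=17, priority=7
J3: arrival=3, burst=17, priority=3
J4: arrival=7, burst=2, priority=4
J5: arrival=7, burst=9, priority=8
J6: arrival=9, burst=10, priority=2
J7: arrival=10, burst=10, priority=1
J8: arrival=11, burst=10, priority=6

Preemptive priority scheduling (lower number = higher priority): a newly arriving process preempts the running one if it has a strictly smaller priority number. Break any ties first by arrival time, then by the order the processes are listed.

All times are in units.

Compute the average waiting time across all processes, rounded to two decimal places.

32.00

Schedule: | J1 0-3 | J3 3-9 | J6 9-10 | J7 10-20 | J6 20-29 | J3 29-40 | J4 40-42 | J1 42-45 | J8 45-55 | J2 55-72 | J5 72-81 |
Completion: J1=45  J2=72  J3=40  J4=42  J5=81  J6=29  J7=20  J8=55
Waiting times: J1=39, J2=55, J3=20, J4=33, J5=65, J6=10, J7=0, J8=34
Average waiting = (39+55+20+33+65+10+0+34) / 8 = 256/8 = 32.00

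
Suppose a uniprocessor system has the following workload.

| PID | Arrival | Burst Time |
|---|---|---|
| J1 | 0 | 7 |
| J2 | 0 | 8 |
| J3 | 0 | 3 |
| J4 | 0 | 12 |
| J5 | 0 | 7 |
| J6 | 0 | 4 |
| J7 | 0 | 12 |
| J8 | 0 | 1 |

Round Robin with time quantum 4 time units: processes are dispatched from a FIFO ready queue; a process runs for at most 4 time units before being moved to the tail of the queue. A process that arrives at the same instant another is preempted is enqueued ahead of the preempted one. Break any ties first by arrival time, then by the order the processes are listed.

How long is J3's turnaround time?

Schedule: | J1 0-4 | J2 4-8 | J3 8-11 | J4 11-15 | J5 15-19 | J6 19-23 | J7 23-27 | J8 27-28 | J1 28-31 | J2 31-35 | J4 35-39 | J5 39-42 | J7 42-46 | J4 46-50 | J7 50-54 |
Completion: J1=31  J2=35  J3=11  J4=50  J5=42  J6=23  J7=54  J8=28
Turnaround (C−A): J1=31  J2=35  J3=11  J4=50  J5=42  J6=23  J7=54  J8=28
Turnaround(J3) = completion − arrival = 11 − 0 = 11

11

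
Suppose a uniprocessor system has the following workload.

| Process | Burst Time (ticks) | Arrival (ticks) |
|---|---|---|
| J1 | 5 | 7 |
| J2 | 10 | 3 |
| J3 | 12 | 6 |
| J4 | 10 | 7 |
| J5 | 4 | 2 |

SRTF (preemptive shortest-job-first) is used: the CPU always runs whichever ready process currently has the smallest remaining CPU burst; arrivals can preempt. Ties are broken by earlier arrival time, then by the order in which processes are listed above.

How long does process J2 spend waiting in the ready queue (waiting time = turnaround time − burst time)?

Schedule: | idle 0-2 | J5 2-6 | J2 6-7 | J1 7-12 | J2 12-21 | J4 21-31 | J3 31-43 |
Completion: J1=12  J2=21  J3=43  J4=31  J5=6
Turnaround (C−A): J1=5  J2=18  J3=37  J4=24  J5=4
Waiting(J2) = turnaround − burst = 18 − 10 = 8

8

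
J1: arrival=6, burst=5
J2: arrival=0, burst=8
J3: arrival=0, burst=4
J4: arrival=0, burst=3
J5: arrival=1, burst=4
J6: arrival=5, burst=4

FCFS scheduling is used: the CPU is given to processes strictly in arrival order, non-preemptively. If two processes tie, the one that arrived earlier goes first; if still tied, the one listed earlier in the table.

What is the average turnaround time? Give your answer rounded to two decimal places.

Gantt: | J2 0-8 | J3 8-12 | J4 12-15 | J5 15-19 | J6 19-23 | J1 23-28 |
Completion: J1=28  J2=8  J3=12  J4=15  J5=19  J6=23
Turnaround times: J1=22, J2=8, J3=12, J4=15, J5=18, J6=18
Average turnaround = (22+8+12+15+18+18) / 6 = 93/6 = 15.50

15.50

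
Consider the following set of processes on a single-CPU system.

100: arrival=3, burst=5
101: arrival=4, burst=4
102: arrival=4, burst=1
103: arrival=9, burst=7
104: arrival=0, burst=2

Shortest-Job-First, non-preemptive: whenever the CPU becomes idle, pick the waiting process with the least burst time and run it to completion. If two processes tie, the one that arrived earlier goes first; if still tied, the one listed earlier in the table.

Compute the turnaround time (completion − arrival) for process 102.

Timeline: | 104 0-2 | idle 2-3 | 100 3-8 | 102 8-9 | 101 9-13 | 103 13-20 |
Completion: 100=8  101=13  102=9  103=20  104=2
Turnaround (C−A): 100=5  101=9  102=5  103=11  104=2
Turnaround(102) = completion − arrival = 9 − 4 = 5

5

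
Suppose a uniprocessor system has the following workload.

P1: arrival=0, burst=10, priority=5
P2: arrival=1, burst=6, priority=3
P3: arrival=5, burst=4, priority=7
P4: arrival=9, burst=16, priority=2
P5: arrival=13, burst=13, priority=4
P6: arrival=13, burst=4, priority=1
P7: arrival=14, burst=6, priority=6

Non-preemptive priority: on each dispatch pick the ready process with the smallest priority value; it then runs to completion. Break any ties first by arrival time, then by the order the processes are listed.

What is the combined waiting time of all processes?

151

Schedule: | P1 0-10 | P4 10-26 | P6 26-30 | P2 30-36 | P5 36-49 | P7 49-55 | P3 55-59 |
Completion: P1=10  P2=36  P3=59  P4=26  P5=49  P6=30  P7=55
Waiting = turnaround − burst: P1=0, P2=29, P3=50, P4=1, P5=23, P6=13, P7=35
Total waiting = 0 + 29 + 50 + 1 + 23 + 13 + 35 = 151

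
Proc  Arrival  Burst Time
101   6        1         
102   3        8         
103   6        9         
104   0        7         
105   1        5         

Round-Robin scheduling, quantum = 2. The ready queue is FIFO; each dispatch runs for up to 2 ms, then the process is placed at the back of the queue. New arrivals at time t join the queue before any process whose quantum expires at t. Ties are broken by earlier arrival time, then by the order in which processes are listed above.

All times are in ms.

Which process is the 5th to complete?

Gantt: | 104 0-2 | 105 2-4 | 104 4-6 | 102 6-8 | 105 8-10 | 101 10-11 | 103 11-13 | 104 13-15 | 102 15-17 | 105 17-18 | 103 18-20 | 104 20-21 | 102 21-23 | 103 23-25 | 102 25-27 | 103 27-30 |
Completion: 101=11  102=27  103=30  104=21  105=18
Turnaround (C−A): 101=5  102=24  103=24  104=21  105=17
Finish order: 101 → 105 → 104 → 102 → 103

103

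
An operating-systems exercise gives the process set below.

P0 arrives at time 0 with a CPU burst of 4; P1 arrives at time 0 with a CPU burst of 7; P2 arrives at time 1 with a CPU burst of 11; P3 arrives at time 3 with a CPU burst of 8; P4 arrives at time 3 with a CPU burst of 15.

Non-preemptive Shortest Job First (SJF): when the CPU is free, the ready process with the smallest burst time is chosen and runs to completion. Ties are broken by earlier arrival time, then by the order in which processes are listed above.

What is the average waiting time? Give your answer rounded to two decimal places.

Gantt: | P0 0-4 | P1 4-11 | P3 11-19 | P2 19-30 | P4 30-45 |
Completion: P0=4  P1=11  P2=30  P3=19  P4=45
Turnaround (C−A): P0=4  P1=11  P2=29  P3=16  P4=42
Waiting times: P0=0, P1=4, P2=18, P3=8, P4=27
Average waiting = (0+4+18+8+27) / 5 = 57/5 = 11.40

11.40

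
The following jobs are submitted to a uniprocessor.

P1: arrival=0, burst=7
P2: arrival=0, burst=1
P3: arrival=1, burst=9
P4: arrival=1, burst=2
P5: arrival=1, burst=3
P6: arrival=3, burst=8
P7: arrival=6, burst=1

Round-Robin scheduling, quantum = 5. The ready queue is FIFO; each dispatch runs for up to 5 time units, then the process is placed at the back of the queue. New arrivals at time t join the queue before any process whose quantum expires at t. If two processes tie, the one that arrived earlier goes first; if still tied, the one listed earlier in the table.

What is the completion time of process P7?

24

Schedule: | P1 0-5 | P2 5-6 | P3 6-11 | P4 11-13 | P5 13-16 | P6 16-21 | P1 21-23 | P7 23-24 | P3 24-28 | P6 28-31 |
Completion: P1=23  P2=6  P3=28  P4=13  P5=16  P6=31  P7=24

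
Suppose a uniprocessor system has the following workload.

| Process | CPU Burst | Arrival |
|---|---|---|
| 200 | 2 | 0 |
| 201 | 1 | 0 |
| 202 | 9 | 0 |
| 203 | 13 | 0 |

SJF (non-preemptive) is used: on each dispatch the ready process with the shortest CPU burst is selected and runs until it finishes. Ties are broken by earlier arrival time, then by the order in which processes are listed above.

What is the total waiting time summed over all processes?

16

Timeline: | 201 0-1 | 200 1-3 | 202 3-12 | 203 12-25 |
Completion: 200=3  201=1  202=12  203=25
Turnaround (C−A): 200=3  201=1  202=12  203=25
Waiting = turnaround − burst: 200=1, 201=0, 202=3, 203=12
Total waiting = 1 + 0 + 3 + 12 = 16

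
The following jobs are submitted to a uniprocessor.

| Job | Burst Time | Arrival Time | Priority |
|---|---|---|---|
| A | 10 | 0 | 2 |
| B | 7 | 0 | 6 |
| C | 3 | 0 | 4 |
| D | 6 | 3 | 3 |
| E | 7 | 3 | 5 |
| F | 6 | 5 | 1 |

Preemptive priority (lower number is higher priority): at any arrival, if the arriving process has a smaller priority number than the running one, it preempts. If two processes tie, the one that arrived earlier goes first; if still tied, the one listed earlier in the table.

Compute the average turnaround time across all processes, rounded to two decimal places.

22.33

Timeline: | A 0-5 | F 5-11 | A 11-16 | D 16-22 | C 22-25 | E 25-32 | B 32-39 |
Completion: A=16  B=39  C=25  D=22  E=32  F=11
Turnaround (C−A): A=16  B=39  C=25  D=19  E=29  F=6
Turnaround times: A=16, B=39, C=25, D=19, E=29, F=6
Average turnaround = (16+39+25+19+29+6) / 6 = 134/6 = 22.33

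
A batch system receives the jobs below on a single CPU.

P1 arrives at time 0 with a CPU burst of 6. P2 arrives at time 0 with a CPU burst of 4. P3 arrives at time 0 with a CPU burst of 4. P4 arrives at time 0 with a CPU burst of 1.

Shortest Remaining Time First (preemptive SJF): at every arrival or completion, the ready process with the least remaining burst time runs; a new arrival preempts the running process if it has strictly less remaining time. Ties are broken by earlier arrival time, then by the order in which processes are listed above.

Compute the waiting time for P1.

9

Gantt: | P4 0-1 | P2 1-5 | P3 5-9 | P1 9-15 |
Completion: P1=15  P2=5  P3=9  P4=1
Turnaround (C−A): P1=15  P2=5  P3=9  P4=1
Waiting(P1) = turnaround − burst = 15 − 6 = 9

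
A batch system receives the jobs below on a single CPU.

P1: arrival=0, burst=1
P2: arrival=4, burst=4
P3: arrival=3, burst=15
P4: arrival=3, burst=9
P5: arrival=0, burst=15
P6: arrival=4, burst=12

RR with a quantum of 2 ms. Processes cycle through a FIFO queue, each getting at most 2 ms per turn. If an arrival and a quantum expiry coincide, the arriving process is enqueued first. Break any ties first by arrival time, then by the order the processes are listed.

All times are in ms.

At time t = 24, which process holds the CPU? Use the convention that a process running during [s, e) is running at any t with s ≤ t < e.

P3

Schedule: | P1 0-1 | P5 1-3 | P3 3-5 | P4 5-7 | P5 7-9 | P2 9-11 | P6 11-13 | P3 13-15 | P4 15-17 | P5 17-19 | P2 19-21 | P6 21-23 | P3 23-25 | P4 25-27 | P5 27-29 | P6 29-31 | P3 31-33 | P4 33-35 | P5 35-37 | P6 37-39 | P3 39-41 | P4 41-42 | P5 42-44 | P6 44-46 | P3 46-48 | P5 48-50 | P6 50-52 | P3 52-54 | P5 54-55 | P3 55-56 |
Completion: P1=1  P2=21  P3=56  P4=42  P5=55  P6=52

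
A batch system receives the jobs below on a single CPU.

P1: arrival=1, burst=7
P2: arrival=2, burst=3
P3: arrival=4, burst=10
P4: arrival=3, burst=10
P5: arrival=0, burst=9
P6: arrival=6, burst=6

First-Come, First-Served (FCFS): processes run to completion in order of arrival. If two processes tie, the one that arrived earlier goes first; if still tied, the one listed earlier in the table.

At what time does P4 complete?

Gantt: | P5 0-9 | P1 9-16 | P2 16-19 | P4 19-29 | P3 29-39 | P6 39-45 |
Completion: P1=16  P2=19  P3=39  P4=29  P5=9  P6=45
Turnaround (C−A): P1=15  P2=17  P3=35  P4=26  P5=9  P6=39

29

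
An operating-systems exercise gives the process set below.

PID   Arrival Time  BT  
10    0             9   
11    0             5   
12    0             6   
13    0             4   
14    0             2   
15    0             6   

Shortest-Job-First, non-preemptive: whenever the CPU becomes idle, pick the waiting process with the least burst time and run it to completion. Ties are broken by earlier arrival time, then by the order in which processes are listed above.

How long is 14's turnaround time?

2

Gantt: | 14 0-2 | 13 2-6 | 11 6-11 | 12 11-17 | 15 17-23 | 10 23-32 |
Completion: 10=32  11=11  12=17  13=6  14=2  15=23
Turnaround (C−A): 10=32  11=11  12=17  13=6  14=2  15=23
Turnaround(14) = completion − arrival = 2 − 0 = 2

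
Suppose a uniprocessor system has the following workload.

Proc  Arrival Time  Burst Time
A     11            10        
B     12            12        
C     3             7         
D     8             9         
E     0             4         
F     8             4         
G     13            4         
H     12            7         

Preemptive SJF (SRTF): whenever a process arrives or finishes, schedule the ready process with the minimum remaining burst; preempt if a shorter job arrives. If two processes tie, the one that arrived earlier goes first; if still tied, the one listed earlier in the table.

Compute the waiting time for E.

Schedule: | E 0-4 | C 4-11 | F 11-15 | G 15-19 | H 19-26 | D 26-35 | A 35-45 | B 45-57 |
Completion: A=45  B=57  C=11  D=35  E=4  F=15  G=19  H=26
Turnaround (C−A): A=34  B=45  C=8  D=27  E=4  F=7  G=6  H=14
Waiting(E) = turnaround − burst = 4 − 4 = 0

0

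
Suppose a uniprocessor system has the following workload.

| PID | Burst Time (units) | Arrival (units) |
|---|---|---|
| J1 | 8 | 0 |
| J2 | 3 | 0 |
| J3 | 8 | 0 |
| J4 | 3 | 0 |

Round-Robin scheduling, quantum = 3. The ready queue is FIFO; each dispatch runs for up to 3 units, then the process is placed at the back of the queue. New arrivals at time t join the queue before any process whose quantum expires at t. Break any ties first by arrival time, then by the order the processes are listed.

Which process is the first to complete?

J2

Timeline: | J1 0-3 | J2 3-6 | J3 6-9 | J4 9-12 | J1 12-15 | J3 15-18 | J1 18-20 | J3 20-22 |
Completion: J1=20  J2=6  J3=22  J4=12
Turnaround (C−A): J1=20  J2=6  J3=22  J4=12
Finish order: J2 → J4 → J1 → J3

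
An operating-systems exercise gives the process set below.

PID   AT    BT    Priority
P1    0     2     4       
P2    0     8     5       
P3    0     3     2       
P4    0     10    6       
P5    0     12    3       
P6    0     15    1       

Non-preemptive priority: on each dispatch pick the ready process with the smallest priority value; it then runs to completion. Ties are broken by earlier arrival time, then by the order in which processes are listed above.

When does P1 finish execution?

32

Timeline: | P6 0-15 | P3 15-18 | P5 18-30 | P1 30-32 | P2 32-40 | P4 40-50 |
Completion: P1=32  P2=40  P3=18  P4=50  P5=30  P6=15
Turnaround (C−A): P1=32  P2=40  P3=18  P4=50  P5=30  P6=15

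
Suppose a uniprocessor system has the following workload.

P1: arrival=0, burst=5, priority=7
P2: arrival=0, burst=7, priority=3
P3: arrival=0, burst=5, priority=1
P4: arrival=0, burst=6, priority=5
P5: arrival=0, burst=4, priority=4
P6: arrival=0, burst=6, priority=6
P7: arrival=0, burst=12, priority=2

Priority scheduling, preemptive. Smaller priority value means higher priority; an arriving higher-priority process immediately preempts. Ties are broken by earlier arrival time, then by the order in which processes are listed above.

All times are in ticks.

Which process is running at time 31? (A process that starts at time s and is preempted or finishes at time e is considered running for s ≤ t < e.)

Schedule: | P3 0-5 | P7 5-17 | P2 17-24 | P5 24-28 | P4 28-34 | P6 34-40 | P1 40-45 |
Completion: P1=45  P2=24  P3=5  P4=34  P5=28  P6=40  P7=17
Turnaround (C−A): P1=45  P2=24  P3=5  P4=34  P5=28  P6=40  P7=17

P4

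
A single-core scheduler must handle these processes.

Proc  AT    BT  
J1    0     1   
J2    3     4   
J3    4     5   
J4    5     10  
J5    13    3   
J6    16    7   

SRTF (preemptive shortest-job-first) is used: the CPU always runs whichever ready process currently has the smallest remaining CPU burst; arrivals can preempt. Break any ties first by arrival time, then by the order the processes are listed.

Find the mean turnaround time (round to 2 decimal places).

8.33

Schedule: | J1 0-1 | idle 1-3 | J2 3-7 | J3 7-12 | J4 12-13 | J5 13-16 | J6 16-23 | J4 23-32 |
Completion: J1=1  J2=7  J3=12  J4=32  J5=16  J6=23
Turnaround (C−A): J1=1  J2=4  J3=8  J4=27  J5=3  J6=7
Turnaround times: J1=1, J2=4, J3=8, J4=27, J5=3, J6=7
Average turnaround = (1+4+8+27+3+7) / 6 = 50/6 = 8.33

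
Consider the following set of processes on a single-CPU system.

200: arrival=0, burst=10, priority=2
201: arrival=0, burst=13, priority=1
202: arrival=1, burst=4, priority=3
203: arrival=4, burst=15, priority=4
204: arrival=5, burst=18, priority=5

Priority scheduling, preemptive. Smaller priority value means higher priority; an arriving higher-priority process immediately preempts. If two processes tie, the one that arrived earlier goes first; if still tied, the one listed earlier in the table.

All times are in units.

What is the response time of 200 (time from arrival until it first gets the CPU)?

13

Gantt: | 201 0-13 | 200 13-23 | 202 23-27 | 203 27-42 | 204 42-60 |
Completion: 200=23  201=13  202=27  203=42  204=60
Response(200) = first start − arrival = 13 − 0 = 13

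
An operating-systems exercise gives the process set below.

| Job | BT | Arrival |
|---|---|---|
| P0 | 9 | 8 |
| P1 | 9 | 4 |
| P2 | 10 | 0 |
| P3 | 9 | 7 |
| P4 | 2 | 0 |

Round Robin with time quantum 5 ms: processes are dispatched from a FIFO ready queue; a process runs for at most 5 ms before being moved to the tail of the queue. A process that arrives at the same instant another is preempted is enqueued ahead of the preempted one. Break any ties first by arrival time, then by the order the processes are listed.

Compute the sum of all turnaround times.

110

Schedule: | P2 0-5 | P4 5-7 | P1 7-12 | P2 12-17 | P3 17-22 | P0 22-27 | P1 27-31 | P3 31-35 | P0 35-39 |
Completion: P0=39  P1=31  P2=17  P3=35  P4=7
Turnaround (C−A): P0=31  P1=27  P2=17  P3=28  P4=7
Turnaround = completion − arrival: P0=31, P1=27, P2=17, P3=28, P4=7
Total turnaround = 31 + 27 + 17 + 28 + 7 = 110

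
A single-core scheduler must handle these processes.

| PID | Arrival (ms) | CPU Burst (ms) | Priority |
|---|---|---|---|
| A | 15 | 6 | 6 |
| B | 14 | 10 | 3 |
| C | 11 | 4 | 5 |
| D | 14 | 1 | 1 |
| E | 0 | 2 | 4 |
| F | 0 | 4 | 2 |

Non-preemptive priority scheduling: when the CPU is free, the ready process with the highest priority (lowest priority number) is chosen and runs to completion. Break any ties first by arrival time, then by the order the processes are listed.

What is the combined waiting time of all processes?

Gantt: | F 0-4 | E 4-6 | idle 6-11 | C 11-15 | D 15-16 | B 16-26 | A 26-32 |
Completion: A=32  B=26  C=15  D=16  E=6  F=4
Waiting = turnaround − burst: A=11, B=2, C=0, D=1, E=4, F=0
Total waiting = 11 + 2 + 0 + 1 + 4 + 0 = 18

18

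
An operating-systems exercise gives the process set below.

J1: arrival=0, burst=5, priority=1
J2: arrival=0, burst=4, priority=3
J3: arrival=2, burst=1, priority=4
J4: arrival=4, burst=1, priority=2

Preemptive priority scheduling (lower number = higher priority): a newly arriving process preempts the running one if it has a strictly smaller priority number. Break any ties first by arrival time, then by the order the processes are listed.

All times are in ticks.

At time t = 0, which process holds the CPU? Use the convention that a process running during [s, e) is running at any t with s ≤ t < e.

Gantt: | J1 0-5 | J4 5-6 | J2 6-10 | J3 10-11 |
Completion: J1=5  J2=10  J3=11  J4=6
Turnaround (C−A): J1=5  J2=10  J3=9  J4=2

J1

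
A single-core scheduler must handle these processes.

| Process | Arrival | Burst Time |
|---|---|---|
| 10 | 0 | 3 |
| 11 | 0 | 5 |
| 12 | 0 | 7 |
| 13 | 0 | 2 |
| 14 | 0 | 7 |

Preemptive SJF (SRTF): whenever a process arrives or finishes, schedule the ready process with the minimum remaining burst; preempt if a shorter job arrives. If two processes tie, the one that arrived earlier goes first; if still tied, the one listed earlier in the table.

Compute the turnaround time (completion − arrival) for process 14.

24

Gantt: | 13 0-2 | 10 2-5 | 11 5-10 | 12 10-17 | 14 17-24 |
Completion: 10=5  11=10  12=17  13=2  14=24
Turnaround(14) = completion − arrival = 24 − 0 = 24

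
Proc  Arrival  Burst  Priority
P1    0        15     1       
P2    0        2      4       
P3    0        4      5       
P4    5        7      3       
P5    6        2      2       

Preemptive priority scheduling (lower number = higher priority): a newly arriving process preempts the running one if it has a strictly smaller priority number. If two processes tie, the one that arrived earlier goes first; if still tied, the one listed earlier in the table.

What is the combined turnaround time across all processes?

101

Timeline: | P1 0-15 | P5 15-17 | P4 17-24 | P2 24-26 | P3 26-30 |
Completion: P1=15  P2=26  P3=30  P4=24  P5=17
Turnaround = completion − arrival: P1=15, P2=26, P3=30, P4=19, P5=11
Total turnaround = 15 + 26 + 30 + 19 + 11 = 101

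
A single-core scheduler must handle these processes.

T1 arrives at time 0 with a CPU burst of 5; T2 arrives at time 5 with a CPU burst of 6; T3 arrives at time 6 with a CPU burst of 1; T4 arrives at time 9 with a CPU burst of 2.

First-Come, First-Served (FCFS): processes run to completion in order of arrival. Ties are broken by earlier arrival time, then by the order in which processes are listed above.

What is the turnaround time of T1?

Gantt: | T1 0-5 | T2 5-11 | T3 11-12 | T4 12-14 |
Completion: T1=5  T2=11  T3=12  T4=14
Turnaround(T1) = completion − arrival = 5 − 0 = 5

5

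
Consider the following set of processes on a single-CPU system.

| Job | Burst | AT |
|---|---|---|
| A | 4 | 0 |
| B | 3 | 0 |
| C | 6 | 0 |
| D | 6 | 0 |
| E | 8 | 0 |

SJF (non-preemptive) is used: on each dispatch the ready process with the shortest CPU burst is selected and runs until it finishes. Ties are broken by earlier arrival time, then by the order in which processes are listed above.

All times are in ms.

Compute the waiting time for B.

Schedule: | B 0-3 | A 3-7 | C 7-13 | D 13-19 | E 19-27 |
Completion: A=7  B=3  C=13  D=19  E=27
Turnaround (C−A): A=7  B=3  C=13  D=19  E=27
Waiting(B) = turnaround − burst = 3 − 3 = 0

0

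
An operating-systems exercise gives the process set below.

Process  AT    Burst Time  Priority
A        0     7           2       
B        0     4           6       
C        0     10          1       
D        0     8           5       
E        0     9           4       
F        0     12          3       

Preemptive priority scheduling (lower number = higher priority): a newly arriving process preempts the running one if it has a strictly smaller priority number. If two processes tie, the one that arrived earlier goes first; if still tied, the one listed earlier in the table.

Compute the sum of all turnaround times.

Gantt: | C 0-10 | A 10-17 | F 17-29 | E 29-38 | D 38-46 | B 46-50 |
Completion: A=17  B=50  C=10  D=46  E=38  F=29
Turnaround (C−A): A=17  B=50  C=10  D=46  E=38  F=29
Turnaround = completion − arrival: A=17, B=50, C=10, D=46, E=38, F=29
Total turnaround = 17 + 50 + 10 + 46 + 38 + 29 = 190

190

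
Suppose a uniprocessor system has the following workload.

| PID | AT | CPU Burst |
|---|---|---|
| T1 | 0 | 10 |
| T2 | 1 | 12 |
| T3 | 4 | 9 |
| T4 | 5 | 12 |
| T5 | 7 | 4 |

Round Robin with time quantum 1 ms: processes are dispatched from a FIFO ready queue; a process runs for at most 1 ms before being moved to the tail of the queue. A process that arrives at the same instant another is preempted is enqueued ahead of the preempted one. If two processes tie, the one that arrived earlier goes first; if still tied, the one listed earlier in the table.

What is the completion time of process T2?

44

Gantt: | T1 0-1 | T2 1-2 | T1 2-3 | T2 3-4 | T1 4-5 | T3 5-6 | T2 6-7 | T4 7-8 | T1 8-9 | T3 9-10 | T5 10-11 | T2 11-12 | T4 12-13 | T1 13-14 | T3 14-15 | T5 15-16 | T2 16-17 | T4 17-18 | T1 18-19 | T3 19-20 | T5 20-21 | T2 21-22 | T4 22-23 | T1 23-24 | T3 24-25 | T5 25-26 | T2 26-27 | T4 27-28 | T1 28-29 | T3 29-30 | T2 30-31 | T4 31-32 | T1 32-33 | T3 33-34 | T2 34-35 | T4 35-36 | T1 36-37 | T3 37-38 | T2 38-39 | T4 39-40 | T3 40-41 | T2 41-42 | T4 42-43 | T2 43-44 | T4 44-47 |
Completion: T1=37  T2=44  T3=41  T4=47  T5=26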